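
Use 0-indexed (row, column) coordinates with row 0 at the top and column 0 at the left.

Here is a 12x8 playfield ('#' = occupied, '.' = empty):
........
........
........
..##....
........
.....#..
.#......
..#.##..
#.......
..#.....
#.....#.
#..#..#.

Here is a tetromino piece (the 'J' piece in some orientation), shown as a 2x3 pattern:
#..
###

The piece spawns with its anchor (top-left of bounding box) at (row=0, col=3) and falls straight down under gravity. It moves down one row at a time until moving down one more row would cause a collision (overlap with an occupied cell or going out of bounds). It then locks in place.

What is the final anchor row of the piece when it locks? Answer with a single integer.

Spawn at (row=0, col=3). Try each row:
  row 0: fits
  row 1: fits
  row 2: blocked -> lock at row 1

Answer: 1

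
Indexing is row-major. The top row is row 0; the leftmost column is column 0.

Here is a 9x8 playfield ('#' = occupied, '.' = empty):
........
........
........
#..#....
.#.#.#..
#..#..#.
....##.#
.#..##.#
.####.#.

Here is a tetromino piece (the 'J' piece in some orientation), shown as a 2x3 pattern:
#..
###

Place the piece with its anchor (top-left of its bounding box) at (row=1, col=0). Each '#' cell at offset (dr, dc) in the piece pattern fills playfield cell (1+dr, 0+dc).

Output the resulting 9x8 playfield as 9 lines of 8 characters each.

Fill (1+0,0+0) = (1,0)
Fill (1+1,0+0) = (2,0)
Fill (1+1,0+1) = (2,1)
Fill (1+1,0+2) = (2,2)

Answer: ........
#.......
###.....
#..#....
.#.#.#..
#..#..#.
....##.#
.#..##.#
.####.#.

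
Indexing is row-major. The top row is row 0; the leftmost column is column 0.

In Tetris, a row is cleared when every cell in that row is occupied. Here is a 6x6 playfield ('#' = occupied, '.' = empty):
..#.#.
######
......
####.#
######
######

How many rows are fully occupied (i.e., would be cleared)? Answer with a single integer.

Check each row:
  row 0: 4 empty cells -> not full
  row 1: 0 empty cells -> FULL (clear)
  row 2: 6 empty cells -> not full
  row 3: 1 empty cell -> not full
  row 4: 0 empty cells -> FULL (clear)
  row 5: 0 empty cells -> FULL (clear)
Total rows cleared: 3

Answer: 3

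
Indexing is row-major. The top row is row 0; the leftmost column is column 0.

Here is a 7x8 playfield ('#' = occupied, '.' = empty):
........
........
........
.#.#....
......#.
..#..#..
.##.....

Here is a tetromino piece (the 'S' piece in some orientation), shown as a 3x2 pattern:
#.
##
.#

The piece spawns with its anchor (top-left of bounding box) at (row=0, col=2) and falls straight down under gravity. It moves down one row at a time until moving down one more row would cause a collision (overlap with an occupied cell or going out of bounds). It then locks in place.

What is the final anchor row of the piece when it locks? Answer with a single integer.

Answer: 0

Derivation:
Spawn at (row=0, col=2). Try each row:
  row 0: fits
  row 1: blocked -> lock at row 0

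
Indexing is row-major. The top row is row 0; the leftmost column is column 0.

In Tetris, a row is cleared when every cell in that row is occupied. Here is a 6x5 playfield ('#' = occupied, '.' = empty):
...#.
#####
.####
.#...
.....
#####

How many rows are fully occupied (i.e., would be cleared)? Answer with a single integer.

Check each row:
  row 0: 4 empty cells -> not full
  row 1: 0 empty cells -> FULL (clear)
  row 2: 1 empty cell -> not full
  row 3: 4 empty cells -> not full
  row 4: 5 empty cells -> not full
  row 5: 0 empty cells -> FULL (clear)
Total rows cleared: 2

Answer: 2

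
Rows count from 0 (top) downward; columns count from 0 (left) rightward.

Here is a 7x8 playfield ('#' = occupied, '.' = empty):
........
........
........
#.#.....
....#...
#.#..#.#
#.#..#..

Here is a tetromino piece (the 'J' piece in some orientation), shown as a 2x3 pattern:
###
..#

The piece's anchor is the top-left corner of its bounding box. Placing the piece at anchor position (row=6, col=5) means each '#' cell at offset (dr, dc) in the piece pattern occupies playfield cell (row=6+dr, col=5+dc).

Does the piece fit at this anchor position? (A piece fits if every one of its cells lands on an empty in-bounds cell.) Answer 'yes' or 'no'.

Check each piece cell at anchor (6, 5):
  offset (0,0) -> (6,5): occupied ('#') -> FAIL
  offset (0,1) -> (6,6): empty -> OK
  offset (0,2) -> (6,7): empty -> OK
  offset (1,2) -> (7,7): out of bounds -> FAIL
All cells valid: no

Answer: no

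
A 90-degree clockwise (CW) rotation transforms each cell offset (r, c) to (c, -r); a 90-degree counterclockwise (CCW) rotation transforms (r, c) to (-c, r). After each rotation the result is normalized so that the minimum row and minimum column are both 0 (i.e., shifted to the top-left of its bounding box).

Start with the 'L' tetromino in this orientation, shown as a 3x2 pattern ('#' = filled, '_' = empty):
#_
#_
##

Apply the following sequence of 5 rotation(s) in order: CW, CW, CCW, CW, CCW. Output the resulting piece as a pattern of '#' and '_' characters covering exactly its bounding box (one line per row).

Answer: ###
#__

Derivation:
Start:
#_
#_
##
After rotation 1 (CW):
###
#__
After rotation 2 (CW):
##
_#
_#
After rotation 3 (CCW):
###
#__
After rotation 4 (CW):
##
_#
_#
After rotation 5 (CCW):
###
#__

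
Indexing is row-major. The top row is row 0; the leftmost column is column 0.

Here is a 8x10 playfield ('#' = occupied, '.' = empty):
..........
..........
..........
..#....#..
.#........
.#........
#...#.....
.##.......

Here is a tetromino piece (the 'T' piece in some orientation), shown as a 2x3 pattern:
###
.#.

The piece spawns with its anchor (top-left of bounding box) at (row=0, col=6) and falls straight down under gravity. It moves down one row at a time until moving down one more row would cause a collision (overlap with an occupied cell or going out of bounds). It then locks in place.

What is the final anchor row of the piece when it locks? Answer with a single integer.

Spawn at (row=0, col=6). Try each row:
  row 0: fits
  row 1: fits
  row 2: blocked -> lock at row 1

Answer: 1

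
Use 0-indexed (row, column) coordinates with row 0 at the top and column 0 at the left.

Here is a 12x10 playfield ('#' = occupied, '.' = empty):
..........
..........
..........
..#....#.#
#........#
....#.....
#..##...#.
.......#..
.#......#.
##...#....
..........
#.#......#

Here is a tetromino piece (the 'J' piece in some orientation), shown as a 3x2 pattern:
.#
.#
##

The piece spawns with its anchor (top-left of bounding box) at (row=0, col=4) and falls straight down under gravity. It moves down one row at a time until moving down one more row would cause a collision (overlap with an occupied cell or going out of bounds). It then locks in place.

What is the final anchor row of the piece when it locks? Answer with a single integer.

Spawn at (row=0, col=4). Try each row:
  row 0: fits
  row 1: fits
  row 2: fits
  row 3: blocked -> lock at row 2

Answer: 2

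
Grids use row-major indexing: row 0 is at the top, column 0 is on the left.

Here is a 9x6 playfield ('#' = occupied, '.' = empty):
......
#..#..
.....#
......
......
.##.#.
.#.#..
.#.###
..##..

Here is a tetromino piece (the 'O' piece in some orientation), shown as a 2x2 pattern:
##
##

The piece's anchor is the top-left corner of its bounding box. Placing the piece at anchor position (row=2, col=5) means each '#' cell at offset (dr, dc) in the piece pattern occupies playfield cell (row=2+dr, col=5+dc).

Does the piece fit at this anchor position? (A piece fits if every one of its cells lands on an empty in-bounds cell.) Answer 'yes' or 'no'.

Check each piece cell at anchor (2, 5):
  offset (0,0) -> (2,5): occupied ('#') -> FAIL
  offset (0,1) -> (2,6): out of bounds -> FAIL
  offset (1,0) -> (3,5): empty -> OK
  offset (1,1) -> (3,6): out of bounds -> FAIL
All cells valid: no

Answer: no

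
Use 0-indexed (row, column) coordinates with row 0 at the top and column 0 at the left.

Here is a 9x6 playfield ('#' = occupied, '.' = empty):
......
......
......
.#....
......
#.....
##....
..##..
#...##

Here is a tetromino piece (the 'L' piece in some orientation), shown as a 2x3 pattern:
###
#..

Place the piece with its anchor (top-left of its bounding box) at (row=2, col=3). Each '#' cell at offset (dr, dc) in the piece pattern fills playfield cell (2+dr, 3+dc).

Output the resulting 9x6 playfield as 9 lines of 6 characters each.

Answer: ......
......
...###
.#.#..
......
#.....
##....
..##..
#...##

Derivation:
Fill (2+0,3+0) = (2,3)
Fill (2+0,3+1) = (2,4)
Fill (2+0,3+2) = (2,5)
Fill (2+1,3+0) = (3,3)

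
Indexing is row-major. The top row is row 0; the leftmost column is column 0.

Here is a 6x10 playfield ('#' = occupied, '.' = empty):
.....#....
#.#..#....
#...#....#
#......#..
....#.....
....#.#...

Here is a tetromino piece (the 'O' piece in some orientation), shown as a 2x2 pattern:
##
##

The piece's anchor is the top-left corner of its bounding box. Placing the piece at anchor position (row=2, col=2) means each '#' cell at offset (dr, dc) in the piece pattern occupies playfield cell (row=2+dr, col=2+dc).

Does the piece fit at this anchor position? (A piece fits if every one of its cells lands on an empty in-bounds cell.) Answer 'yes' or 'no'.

Answer: yes

Derivation:
Check each piece cell at anchor (2, 2):
  offset (0,0) -> (2,2): empty -> OK
  offset (0,1) -> (2,3): empty -> OK
  offset (1,0) -> (3,2): empty -> OK
  offset (1,1) -> (3,3): empty -> OK
All cells valid: yes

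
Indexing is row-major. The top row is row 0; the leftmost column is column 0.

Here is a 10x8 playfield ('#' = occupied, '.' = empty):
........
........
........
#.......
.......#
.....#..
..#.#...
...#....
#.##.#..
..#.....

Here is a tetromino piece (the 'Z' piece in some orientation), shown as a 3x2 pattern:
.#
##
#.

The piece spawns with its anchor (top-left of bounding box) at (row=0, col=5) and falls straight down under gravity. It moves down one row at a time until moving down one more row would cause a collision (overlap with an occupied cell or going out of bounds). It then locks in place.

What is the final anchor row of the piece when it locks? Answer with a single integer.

Spawn at (row=0, col=5). Try each row:
  row 0: fits
  row 1: fits
  row 2: fits
  row 3: blocked -> lock at row 2

Answer: 2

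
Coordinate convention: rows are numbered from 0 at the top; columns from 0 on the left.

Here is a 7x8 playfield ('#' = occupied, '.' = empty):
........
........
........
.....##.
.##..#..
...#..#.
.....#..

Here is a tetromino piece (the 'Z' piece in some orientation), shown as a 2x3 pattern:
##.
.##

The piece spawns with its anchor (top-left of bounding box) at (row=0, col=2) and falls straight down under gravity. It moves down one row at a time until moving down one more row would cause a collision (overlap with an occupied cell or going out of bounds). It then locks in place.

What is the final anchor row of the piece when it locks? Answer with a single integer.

Answer: 3

Derivation:
Spawn at (row=0, col=2). Try each row:
  row 0: fits
  row 1: fits
  row 2: fits
  row 3: fits
  row 4: blocked -> lock at row 3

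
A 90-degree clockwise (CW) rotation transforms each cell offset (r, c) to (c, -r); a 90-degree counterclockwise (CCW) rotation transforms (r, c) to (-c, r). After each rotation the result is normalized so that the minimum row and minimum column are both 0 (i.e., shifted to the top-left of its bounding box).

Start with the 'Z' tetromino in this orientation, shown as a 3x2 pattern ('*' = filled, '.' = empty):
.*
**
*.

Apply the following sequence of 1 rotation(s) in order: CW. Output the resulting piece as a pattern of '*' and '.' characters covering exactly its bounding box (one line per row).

Answer: **.
.**

Derivation:
Start:
.*
**
*.
After rotation 1 (CW):
**.
.**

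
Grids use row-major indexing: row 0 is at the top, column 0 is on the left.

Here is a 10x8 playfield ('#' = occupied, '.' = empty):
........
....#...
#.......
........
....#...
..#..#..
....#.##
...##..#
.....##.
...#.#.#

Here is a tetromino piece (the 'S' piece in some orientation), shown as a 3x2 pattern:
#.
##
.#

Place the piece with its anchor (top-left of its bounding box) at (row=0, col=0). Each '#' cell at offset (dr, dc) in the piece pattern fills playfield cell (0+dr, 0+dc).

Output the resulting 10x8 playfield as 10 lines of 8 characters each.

Fill (0+0,0+0) = (0,0)
Fill (0+1,0+0) = (1,0)
Fill (0+1,0+1) = (1,1)
Fill (0+2,0+1) = (2,1)

Answer: #.......
##..#...
##......
........
....#...
..#..#..
....#.##
...##..#
.....##.
...#.#.#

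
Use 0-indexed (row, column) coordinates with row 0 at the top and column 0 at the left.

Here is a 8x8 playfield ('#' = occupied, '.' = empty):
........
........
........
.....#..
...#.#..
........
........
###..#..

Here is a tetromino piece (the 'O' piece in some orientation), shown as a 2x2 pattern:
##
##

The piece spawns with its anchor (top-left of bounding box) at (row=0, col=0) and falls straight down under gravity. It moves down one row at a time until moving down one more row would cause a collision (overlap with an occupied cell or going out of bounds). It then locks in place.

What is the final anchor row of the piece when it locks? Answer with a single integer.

Answer: 5

Derivation:
Spawn at (row=0, col=0). Try each row:
  row 0: fits
  row 1: fits
  row 2: fits
  row 3: fits
  row 4: fits
  row 5: fits
  row 6: blocked -> lock at row 5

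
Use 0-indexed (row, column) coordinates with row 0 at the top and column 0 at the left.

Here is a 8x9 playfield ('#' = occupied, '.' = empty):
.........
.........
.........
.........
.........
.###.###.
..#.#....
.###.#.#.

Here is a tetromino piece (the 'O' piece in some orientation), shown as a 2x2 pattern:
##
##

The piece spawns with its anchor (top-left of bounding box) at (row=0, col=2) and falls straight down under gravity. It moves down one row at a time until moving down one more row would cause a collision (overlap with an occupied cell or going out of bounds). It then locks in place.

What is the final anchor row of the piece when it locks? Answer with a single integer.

Spawn at (row=0, col=2). Try each row:
  row 0: fits
  row 1: fits
  row 2: fits
  row 3: fits
  row 4: blocked -> lock at row 3

Answer: 3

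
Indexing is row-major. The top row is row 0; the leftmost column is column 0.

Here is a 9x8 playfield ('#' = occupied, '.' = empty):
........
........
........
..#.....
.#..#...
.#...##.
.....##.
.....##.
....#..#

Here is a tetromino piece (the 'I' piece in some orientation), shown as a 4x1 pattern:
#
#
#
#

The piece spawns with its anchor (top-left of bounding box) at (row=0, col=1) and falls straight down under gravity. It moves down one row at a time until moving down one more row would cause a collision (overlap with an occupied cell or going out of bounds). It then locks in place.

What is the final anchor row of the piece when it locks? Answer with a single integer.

Spawn at (row=0, col=1). Try each row:
  row 0: fits
  row 1: blocked -> lock at row 0

Answer: 0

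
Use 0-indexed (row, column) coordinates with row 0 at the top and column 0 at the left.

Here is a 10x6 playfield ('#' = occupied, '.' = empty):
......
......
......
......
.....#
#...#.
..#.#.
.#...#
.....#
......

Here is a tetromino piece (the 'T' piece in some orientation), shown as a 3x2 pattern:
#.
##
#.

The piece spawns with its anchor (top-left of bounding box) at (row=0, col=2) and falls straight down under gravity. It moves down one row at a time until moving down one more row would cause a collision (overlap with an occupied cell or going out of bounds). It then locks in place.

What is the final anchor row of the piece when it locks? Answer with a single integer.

Answer: 3

Derivation:
Spawn at (row=0, col=2). Try each row:
  row 0: fits
  row 1: fits
  row 2: fits
  row 3: fits
  row 4: blocked -> lock at row 3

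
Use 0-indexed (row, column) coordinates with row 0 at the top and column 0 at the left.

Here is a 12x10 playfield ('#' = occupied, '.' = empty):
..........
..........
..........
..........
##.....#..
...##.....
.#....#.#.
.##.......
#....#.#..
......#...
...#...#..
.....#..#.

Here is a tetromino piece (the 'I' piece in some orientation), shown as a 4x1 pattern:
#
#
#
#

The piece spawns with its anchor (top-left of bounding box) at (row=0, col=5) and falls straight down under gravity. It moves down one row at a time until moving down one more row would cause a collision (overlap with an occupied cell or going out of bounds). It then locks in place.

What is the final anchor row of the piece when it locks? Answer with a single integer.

Spawn at (row=0, col=5). Try each row:
  row 0: fits
  row 1: fits
  row 2: fits
  row 3: fits
  row 4: fits
  row 5: blocked -> lock at row 4

Answer: 4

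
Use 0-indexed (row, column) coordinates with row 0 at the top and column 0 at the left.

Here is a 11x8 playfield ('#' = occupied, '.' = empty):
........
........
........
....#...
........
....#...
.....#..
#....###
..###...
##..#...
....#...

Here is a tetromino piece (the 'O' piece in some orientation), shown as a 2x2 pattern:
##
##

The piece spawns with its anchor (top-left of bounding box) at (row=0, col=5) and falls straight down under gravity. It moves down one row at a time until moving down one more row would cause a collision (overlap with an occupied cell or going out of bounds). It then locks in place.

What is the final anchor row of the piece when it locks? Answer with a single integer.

Answer: 4

Derivation:
Spawn at (row=0, col=5). Try each row:
  row 0: fits
  row 1: fits
  row 2: fits
  row 3: fits
  row 4: fits
  row 5: blocked -> lock at row 4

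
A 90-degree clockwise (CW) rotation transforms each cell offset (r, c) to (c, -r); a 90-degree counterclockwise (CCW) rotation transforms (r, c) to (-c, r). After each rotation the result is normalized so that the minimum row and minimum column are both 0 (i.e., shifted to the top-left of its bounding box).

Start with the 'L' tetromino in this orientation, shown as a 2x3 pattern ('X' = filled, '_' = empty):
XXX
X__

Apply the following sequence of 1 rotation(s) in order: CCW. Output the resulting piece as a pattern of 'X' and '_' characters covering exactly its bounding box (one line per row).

Answer: X_
X_
XX

Derivation:
Start:
XXX
X__
After rotation 1 (CCW):
X_
X_
XX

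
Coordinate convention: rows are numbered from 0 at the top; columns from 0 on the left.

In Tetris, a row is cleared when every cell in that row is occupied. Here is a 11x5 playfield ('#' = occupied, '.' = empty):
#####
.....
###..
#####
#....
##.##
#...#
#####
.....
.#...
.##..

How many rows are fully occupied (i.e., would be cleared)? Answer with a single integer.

Check each row:
  row 0: 0 empty cells -> FULL (clear)
  row 1: 5 empty cells -> not full
  row 2: 2 empty cells -> not full
  row 3: 0 empty cells -> FULL (clear)
  row 4: 4 empty cells -> not full
  row 5: 1 empty cell -> not full
  row 6: 3 empty cells -> not full
  row 7: 0 empty cells -> FULL (clear)
  row 8: 5 empty cells -> not full
  row 9: 4 empty cells -> not full
  row 10: 3 empty cells -> not full
Total rows cleared: 3

Answer: 3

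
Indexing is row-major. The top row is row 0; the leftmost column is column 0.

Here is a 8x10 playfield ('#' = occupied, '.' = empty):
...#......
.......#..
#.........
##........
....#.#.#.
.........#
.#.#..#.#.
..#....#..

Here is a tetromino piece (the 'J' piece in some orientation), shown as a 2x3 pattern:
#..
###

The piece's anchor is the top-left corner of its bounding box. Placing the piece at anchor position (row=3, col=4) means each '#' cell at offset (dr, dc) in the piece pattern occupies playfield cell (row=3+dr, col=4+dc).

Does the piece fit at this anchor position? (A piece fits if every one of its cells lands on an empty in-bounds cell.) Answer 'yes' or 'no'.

Answer: no

Derivation:
Check each piece cell at anchor (3, 4):
  offset (0,0) -> (3,4): empty -> OK
  offset (1,0) -> (4,4): occupied ('#') -> FAIL
  offset (1,1) -> (4,5): empty -> OK
  offset (1,2) -> (4,6): occupied ('#') -> FAIL
All cells valid: no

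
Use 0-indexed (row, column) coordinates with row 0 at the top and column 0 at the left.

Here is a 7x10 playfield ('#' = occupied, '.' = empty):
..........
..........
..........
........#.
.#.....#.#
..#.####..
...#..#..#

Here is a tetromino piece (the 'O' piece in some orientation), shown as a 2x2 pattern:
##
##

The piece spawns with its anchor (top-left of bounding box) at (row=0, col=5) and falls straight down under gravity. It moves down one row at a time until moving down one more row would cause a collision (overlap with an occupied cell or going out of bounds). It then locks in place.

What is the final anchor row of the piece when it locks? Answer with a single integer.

Spawn at (row=0, col=5). Try each row:
  row 0: fits
  row 1: fits
  row 2: fits
  row 3: fits
  row 4: blocked -> lock at row 3

Answer: 3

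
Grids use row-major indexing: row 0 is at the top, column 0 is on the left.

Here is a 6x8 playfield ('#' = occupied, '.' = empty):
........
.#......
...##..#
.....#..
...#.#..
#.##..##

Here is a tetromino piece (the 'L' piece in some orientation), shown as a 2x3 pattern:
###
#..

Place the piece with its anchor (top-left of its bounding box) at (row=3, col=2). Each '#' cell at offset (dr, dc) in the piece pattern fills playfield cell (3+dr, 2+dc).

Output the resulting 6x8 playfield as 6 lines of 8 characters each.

Fill (3+0,2+0) = (3,2)
Fill (3+0,2+1) = (3,3)
Fill (3+0,2+2) = (3,4)
Fill (3+1,2+0) = (4,2)

Answer: ........
.#......
...##..#
..####..
..##.#..
#.##..##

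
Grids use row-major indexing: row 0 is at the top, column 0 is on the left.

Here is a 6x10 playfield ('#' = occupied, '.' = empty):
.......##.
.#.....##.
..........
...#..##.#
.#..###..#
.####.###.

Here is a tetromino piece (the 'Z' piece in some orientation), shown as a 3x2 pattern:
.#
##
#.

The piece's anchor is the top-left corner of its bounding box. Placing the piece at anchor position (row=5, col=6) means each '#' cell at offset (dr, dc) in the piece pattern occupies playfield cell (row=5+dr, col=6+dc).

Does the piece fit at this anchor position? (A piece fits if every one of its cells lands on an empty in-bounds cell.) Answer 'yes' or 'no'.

Answer: no

Derivation:
Check each piece cell at anchor (5, 6):
  offset (0,1) -> (5,7): occupied ('#') -> FAIL
  offset (1,0) -> (6,6): out of bounds -> FAIL
  offset (1,1) -> (6,7): out of bounds -> FAIL
  offset (2,0) -> (7,6): out of bounds -> FAIL
All cells valid: no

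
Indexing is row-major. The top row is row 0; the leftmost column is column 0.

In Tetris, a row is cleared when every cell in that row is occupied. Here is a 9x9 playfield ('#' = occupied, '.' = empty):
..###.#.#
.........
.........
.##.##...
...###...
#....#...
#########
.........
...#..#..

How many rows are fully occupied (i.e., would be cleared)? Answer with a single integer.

Answer: 1

Derivation:
Check each row:
  row 0: 4 empty cells -> not full
  row 1: 9 empty cells -> not full
  row 2: 9 empty cells -> not full
  row 3: 5 empty cells -> not full
  row 4: 6 empty cells -> not full
  row 5: 7 empty cells -> not full
  row 6: 0 empty cells -> FULL (clear)
  row 7: 9 empty cells -> not full
  row 8: 7 empty cells -> not full
Total rows cleared: 1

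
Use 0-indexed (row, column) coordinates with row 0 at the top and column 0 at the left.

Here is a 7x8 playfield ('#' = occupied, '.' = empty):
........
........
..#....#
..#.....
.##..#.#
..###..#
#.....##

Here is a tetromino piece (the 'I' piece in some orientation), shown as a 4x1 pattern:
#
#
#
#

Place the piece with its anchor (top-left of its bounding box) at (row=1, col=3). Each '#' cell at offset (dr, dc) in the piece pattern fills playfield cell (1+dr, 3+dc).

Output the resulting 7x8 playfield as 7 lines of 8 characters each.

Answer: ........
...#....
..##...#
..##....
.###.#.#
..###..#
#.....##

Derivation:
Fill (1+0,3+0) = (1,3)
Fill (1+1,3+0) = (2,3)
Fill (1+2,3+0) = (3,3)
Fill (1+3,3+0) = (4,3)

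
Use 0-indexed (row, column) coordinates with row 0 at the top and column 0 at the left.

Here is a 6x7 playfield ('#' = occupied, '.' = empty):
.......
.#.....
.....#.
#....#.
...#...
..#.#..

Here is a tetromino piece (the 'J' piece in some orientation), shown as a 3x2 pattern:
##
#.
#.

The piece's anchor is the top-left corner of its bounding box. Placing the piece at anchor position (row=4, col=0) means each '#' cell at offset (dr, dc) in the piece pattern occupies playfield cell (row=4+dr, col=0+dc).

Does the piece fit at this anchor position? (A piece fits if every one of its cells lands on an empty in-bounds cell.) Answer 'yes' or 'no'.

Check each piece cell at anchor (4, 0):
  offset (0,0) -> (4,0): empty -> OK
  offset (0,1) -> (4,1): empty -> OK
  offset (1,0) -> (5,0): empty -> OK
  offset (2,0) -> (6,0): out of bounds -> FAIL
All cells valid: no

Answer: no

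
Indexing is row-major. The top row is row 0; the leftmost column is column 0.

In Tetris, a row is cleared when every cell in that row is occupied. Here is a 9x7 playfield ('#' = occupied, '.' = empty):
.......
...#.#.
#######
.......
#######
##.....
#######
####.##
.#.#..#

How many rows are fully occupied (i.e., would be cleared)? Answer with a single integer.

Check each row:
  row 0: 7 empty cells -> not full
  row 1: 5 empty cells -> not full
  row 2: 0 empty cells -> FULL (clear)
  row 3: 7 empty cells -> not full
  row 4: 0 empty cells -> FULL (clear)
  row 5: 5 empty cells -> not full
  row 6: 0 empty cells -> FULL (clear)
  row 7: 1 empty cell -> not full
  row 8: 4 empty cells -> not full
Total rows cleared: 3

Answer: 3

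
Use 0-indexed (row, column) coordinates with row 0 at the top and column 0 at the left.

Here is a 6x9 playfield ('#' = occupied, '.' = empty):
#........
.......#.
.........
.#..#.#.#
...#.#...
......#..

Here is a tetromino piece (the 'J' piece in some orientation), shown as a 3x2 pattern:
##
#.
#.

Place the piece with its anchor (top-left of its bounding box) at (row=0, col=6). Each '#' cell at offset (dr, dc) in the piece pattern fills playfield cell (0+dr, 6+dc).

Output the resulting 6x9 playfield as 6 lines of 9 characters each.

Fill (0+0,6+0) = (0,6)
Fill (0+0,6+1) = (0,7)
Fill (0+1,6+0) = (1,6)
Fill (0+2,6+0) = (2,6)

Answer: #.....##.
......##.
......#..
.#..#.#.#
...#.#...
......#..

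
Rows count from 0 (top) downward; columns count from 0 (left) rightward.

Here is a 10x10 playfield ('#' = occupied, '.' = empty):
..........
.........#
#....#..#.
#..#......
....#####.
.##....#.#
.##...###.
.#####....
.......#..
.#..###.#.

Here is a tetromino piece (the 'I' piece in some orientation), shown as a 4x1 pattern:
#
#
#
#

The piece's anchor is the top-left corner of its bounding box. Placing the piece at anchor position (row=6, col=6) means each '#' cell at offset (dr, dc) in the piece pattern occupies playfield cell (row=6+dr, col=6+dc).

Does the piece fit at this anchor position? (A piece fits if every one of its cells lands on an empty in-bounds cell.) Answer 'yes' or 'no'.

Check each piece cell at anchor (6, 6):
  offset (0,0) -> (6,6): occupied ('#') -> FAIL
  offset (1,0) -> (7,6): empty -> OK
  offset (2,0) -> (8,6): empty -> OK
  offset (3,0) -> (9,6): occupied ('#') -> FAIL
All cells valid: no

Answer: no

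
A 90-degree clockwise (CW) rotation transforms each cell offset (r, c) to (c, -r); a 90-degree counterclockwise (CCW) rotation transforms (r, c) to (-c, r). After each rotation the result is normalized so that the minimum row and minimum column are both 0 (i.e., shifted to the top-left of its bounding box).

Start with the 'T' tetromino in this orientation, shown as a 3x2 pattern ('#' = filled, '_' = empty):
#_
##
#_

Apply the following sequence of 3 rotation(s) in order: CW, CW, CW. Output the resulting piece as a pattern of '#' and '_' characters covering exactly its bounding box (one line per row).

Answer: _#_
###

Derivation:
Start:
#_
##
#_
After rotation 1 (CW):
###
_#_
After rotation 2 (CW):
_#
##
_#
After rotation 3 (CW):
_#_
###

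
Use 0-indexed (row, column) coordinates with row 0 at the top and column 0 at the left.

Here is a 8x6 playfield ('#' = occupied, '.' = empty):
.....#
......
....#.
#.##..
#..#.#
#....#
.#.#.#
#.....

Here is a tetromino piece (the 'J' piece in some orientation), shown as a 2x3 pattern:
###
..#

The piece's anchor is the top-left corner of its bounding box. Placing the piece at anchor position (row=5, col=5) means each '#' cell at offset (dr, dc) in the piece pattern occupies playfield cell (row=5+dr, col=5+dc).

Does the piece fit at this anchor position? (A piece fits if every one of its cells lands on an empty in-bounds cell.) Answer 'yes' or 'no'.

Check each piece cell at anchor (5, 5):
  offset (0,0) -> (5,5): occupied ('#') -> FAIL
  offset (0,1) -> (5,6): out of bounds -> FAIL
  offset (0,2) -> (5,7): out of bounds -> FAIL
  offset (1,2) -> (6,7): out of bounds -> FAIL
All cells valid: no

Answer: no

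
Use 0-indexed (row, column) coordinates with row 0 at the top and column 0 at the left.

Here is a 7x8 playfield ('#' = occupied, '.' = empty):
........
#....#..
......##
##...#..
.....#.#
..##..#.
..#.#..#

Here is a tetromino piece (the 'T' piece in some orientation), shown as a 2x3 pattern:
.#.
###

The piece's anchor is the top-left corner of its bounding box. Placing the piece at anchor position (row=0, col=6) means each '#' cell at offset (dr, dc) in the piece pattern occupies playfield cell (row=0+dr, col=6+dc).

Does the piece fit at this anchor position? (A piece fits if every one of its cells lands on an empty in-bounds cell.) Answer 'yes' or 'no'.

Answer: no

Derivation:
Check each piece cell at anchor (0, 6):
  offset (0,1) -> (0,7): empty -> OK
  offset (1,0) -> (1,6): empty -> OK
  offset (1,1) -> (1,7): empty -> OK
  offset (1,2) -> (1,8): out of bounds -> FAIL
All cells valid: no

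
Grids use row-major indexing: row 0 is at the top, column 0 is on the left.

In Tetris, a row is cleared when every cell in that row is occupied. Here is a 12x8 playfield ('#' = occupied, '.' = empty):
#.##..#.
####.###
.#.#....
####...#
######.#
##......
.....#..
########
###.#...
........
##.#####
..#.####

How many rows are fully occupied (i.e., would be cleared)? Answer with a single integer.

Check each row:
  row 0: 4 empty cells -> not full
  row 1: 1 empty cell -> not full
  row 2: 6 empty cells -> not full
  row 3: 3 empty cells -> not full
  row 4: 1 empty cell -> not full
  row 5: 6 empty cells -> not full
  row 6: 7 empty cells -> not full
  row 7: 0 empty cells -> FULL (clear)
  row 8: 4 empty cells -> not full
  row 9: 8 empty cells -> not full
  row 10: 1 empty cell -> not full
  row 11: 3 empty cells -> not full
Total rows cleared: 1

Answer: 1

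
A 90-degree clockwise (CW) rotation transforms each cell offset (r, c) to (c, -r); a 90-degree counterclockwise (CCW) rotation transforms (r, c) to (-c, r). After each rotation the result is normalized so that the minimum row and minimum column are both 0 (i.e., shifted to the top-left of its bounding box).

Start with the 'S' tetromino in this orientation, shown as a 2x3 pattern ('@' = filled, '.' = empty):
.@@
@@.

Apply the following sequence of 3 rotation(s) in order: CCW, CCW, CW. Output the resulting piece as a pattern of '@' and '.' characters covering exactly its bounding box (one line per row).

Start:
.@@
@@.
After rotation 1 (CCW):
@.
@@
.@
After rotation 2 (CCW):
.@@
@@.
After rotation 3 (CW):
@.
@@
.@

Answer: @.
@@
.@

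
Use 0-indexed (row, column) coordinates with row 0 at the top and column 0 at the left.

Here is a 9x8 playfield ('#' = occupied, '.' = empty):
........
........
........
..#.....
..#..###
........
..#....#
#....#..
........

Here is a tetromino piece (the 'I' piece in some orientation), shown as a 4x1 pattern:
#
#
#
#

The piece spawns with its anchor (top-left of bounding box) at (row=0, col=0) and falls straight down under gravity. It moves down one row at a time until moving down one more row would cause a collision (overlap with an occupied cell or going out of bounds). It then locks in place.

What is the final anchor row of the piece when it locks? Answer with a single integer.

Spawn at (row=0, col=0). Try each row:
  row 0: fits
  row 1: fits
  row 2: fits
  row 3: fits
  row 4: blocked -> lock at row 3

Answer: 3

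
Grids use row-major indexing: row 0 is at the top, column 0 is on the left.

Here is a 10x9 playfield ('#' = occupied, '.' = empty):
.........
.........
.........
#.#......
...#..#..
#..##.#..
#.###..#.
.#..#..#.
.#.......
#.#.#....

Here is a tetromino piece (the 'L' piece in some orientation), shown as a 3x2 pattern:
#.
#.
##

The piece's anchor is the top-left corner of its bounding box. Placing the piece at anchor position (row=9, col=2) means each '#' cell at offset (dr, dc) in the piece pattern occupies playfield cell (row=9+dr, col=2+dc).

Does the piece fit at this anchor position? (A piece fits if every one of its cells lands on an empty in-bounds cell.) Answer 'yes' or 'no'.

Check each piece cell at anchor (9, 2):
  offset (0,0) -> (9,2): occupied ('#') -> FAIL
  offset (1,0) -> (10,2): out of bounds -> FAIL
  offset (2,0) -> (11,2): out of bounds -> FAIL
  offset (2,1) -> (11,3): out of bounds -> FAIL
All cells valid: no

Answer: no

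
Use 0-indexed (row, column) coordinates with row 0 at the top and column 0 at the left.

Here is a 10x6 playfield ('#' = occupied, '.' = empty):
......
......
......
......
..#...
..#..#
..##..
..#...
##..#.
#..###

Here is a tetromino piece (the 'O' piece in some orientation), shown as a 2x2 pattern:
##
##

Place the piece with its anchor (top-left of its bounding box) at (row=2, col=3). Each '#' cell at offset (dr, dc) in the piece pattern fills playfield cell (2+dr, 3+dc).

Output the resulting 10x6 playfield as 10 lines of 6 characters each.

Answer: ......
......
...##.
...##.
..#...
..#..#
..##..
..#...
##..#.
#..###

Derivation:
Fill (2+0,3+0) = (2,3)
Fill (2+0,3+1) = (2,4)
Fill (2+1,3+0) = (3,3)
Fill (2+1,3+1) = (3,4)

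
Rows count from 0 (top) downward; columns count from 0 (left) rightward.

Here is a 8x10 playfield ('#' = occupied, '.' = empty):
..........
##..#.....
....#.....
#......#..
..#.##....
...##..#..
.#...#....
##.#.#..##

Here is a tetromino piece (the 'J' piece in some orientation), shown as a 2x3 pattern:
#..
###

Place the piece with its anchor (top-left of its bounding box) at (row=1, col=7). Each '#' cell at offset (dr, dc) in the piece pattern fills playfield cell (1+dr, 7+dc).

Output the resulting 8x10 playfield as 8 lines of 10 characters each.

Answer: ..........
##..#..#..
....#..###
#......#..
..#.##....
...##..#..
.#...#....
##.#.#..##

Derivation:
Fill (1+0,7+0) = (1,7)
Fill (1+1,7+0) = (2,7)
Fill (1+1,7+1) = (2,8)
Fill (1+1,7+2) = (2,9)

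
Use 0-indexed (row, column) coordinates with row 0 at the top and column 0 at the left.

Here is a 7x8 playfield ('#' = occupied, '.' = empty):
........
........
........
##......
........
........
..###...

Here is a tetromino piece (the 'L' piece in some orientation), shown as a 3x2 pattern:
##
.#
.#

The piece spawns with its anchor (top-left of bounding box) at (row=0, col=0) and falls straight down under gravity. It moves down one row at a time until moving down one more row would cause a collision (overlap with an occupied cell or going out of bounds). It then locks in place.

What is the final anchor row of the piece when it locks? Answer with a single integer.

Spawn at (row=0, col=0). Try each row:
  row 0: fits
  row 1: blocked -> lock at row 0

Answer: 0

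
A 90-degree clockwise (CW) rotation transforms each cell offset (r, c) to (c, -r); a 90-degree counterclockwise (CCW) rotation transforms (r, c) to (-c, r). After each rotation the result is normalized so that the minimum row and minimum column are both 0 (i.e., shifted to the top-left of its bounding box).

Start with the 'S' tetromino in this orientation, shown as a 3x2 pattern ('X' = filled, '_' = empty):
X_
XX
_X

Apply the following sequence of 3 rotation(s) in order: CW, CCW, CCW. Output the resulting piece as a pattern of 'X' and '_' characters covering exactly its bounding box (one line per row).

Answer: _XX
XX_

Derivation:
Start:
X_
XX
_X
After rotation 1 (CW):
_XX
XX_
After rotation 2 (CCW):
X_
XX
_X
After rotation 3 (CCW):
_XX
XX_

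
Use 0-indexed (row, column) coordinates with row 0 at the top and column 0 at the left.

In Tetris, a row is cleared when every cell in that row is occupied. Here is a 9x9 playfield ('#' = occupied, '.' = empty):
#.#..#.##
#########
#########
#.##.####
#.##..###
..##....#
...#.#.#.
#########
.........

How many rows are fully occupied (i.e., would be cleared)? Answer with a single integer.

Answer: 3

Derivation:
Check each row:
  row 0: 4 empty cells -> not full
  row 1: 0 empty cells -> FULL (clear)
  row 2: 0 empty cells -> FULL (clear)
  row 3: 2 empty cells -> not full
  row 4: 3 empty cells -> not full
  row 5: 6 empty cells -> not full
  row 6: 6 empty cells -> not full
  row 7: 0 empty cells -> FULL (clear)
  row 8: 9 empty cells -> not full
Total rows cleared: 3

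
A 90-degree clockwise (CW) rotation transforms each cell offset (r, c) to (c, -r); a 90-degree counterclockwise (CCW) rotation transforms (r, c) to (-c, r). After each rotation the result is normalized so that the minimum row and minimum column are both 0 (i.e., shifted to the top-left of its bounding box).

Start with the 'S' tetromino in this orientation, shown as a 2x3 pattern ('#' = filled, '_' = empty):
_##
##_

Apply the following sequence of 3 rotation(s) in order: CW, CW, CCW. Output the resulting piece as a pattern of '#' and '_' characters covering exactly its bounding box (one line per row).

Answer: #_
##
_#

Derivation:
Start:
_##
##_
After rotation 1 (CW):
#_
##
_#
After rotation 2 (CW):
_##
##_
After rotation 3 (CCW):
#_
##
_#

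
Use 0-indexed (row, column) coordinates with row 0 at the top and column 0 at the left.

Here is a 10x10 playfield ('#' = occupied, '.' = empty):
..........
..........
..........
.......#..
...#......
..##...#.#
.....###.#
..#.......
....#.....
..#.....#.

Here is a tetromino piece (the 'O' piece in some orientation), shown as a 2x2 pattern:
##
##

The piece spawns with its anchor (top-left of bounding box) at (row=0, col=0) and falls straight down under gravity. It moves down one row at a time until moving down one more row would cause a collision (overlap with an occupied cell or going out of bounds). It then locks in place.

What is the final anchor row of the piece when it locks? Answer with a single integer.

Answer: 8

Derivation:
Spawn at (row=0, col=0). Try each row:
  row 0: fits
  row 1: fits
  row 2: fits
  row 3: fits
  row 4: fits
  row 5: fits
  row 6: fits
  row 7: fits
  row 8: fits
  row 9: blocked -> lock at row 8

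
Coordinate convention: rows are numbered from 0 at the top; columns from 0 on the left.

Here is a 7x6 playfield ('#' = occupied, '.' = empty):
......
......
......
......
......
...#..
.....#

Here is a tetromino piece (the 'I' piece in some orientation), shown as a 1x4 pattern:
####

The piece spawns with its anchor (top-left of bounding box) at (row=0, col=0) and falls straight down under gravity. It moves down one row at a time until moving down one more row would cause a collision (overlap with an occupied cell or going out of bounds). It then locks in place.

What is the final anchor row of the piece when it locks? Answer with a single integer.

Answer: 4

Derivation:
Spawn at (row=0, col=0). Try each row:
  row 0: fits
  row 1: fits
  row 2: fits
  row 3: fits
  row 4: fits
  row 5: blocked -> lock at row 4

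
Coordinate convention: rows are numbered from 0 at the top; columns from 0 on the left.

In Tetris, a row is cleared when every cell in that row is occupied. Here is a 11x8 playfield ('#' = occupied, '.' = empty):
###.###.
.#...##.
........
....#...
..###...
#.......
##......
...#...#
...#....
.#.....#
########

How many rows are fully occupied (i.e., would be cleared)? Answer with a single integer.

Answer: 1

Derivation:
Check each row:
  row 0: 2 empty cells -> not full
  row 1: 5 empty cells -> not full
  row 2: 8 empty cells -> not full
  row 3: 7 empty cells -> not full
  row 4: 5 empty cells -> not full
  row 5: 7 empty cells -> not full
  row 6: 6 empty cells -> not full
  row 7: 6 empty cells -> not full
  row 8: 7 empty cells -> not full
  row 9: 6 empty cells -> not full
  row 10: 0 empty cells -> FULL (clear)
Total rows cleared: 1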